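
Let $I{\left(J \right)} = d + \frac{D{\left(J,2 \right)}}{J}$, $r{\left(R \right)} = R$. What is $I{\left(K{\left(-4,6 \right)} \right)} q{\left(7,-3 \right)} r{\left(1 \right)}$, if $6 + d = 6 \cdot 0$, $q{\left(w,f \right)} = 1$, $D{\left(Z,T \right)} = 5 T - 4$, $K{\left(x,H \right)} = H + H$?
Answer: $- \frac{11}{2} \approx -5.5$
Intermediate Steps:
$K{\left(x,H \right)} = 2 H$
$D{\left(Z,T \right)} = -4 + 5 T$
$d = -6$ ($d = -6 + 6 \cdot 0 = -6 + 0 = -6$)
$I{\left(J \right)} = -6 + \frac{6}{J}$ ($I{\left(J \right)} = -6 + \frac{-4 + 5 \cdot 2}{J} = -6 + \frac{-4 + 10}{J} = -6 + \frac{6}{J}$)
$I{\left(K{\left(-4,6 \right)} \right)} q{\left(7,-3 \right)} r{\left(1 \right)} = \left(-6 + \frac{6}{2 \cdot 6}\right) 1 \cdot 1 = \left(-6 + \frac{6}{12}\right) 1 \cdot 1 = \left(-6 + 6 \cdot \frac{1}{12}\right) 1 \cdot 1 = \left(-6 + \frac{1}{2}\right) 1 \cdot 1 = \left(- \frac{11}{2}\right) 1 \cdot 1 = \left(- \frac{11}{2}\right) 1 = - \frac{11}{2}$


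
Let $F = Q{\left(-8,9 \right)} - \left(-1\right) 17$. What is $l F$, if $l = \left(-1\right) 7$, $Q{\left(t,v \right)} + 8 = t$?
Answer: $-7$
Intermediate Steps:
$Q{\left(t,v \right)} = -8 + t$
$F = 1$ ($F = \left(-8 - 8\right) - \left(-1\right) 17 = -16 - -17 = -16 + 17 = 1$)
$l = -7$
$l F = \left(-7\right) 1 = -7$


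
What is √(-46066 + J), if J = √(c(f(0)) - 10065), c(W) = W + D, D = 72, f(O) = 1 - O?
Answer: √(-46066 + 2*I*√2498) ≈ 0.233 + 214.63*I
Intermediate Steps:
c(W) = 72 + W (c(W) = W + 72 = 72 + W)
J = 2*I*√2498 (J = √((72 + (1 - 1*0)) - 10065) = √((72 + (1 + 0)) - 10065) = √((72 + 1) - 10065) = √(73 - 10065) = √(-9992) = 2*I*√2498 ≈ 99.96*I)
√(-46066 + J) = √(-46066 + 2*I*√2498)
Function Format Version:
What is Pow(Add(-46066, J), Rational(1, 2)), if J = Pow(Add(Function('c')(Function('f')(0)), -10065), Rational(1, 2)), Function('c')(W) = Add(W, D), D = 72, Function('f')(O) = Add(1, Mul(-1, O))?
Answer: Pow(Add(-46066, Mul(2, I, Pow(2498, Rational(1, 2)))), Rational(1, 2)) ≈ Add(0.233, Mul(214.63, I))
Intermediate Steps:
Function('c')(W) = Add(72, W) (Function('c')(W) = Add(W, 72) = Add(72, W))
J = Mul(2, I, Pow(2498, Rational(1, 2))) (J = Pow(Add(Add(72, Add(1, Mul(-1, 0))), -10065), Rational(1, 2)) = Pow(Add(Add(72, Add(1, 0)), -10065), Rational(1, 2)) = Pow(Add(Add(72, 1), -10065), Rational(1, 2)) = Pow(Add(73, -10065), Rational(1, 2)) = Pow(-9992, Rational(1, 2)) = Mul(2, I, Pow(2498, Rational(1, 2))) ≈ Mul(99.960, I))
Pow(Add(-46066, J), Rational(1, 2)) = Pow(Add(-46066, Mul(2, I, Pow(2498, Rational(1, 2)))), Rational(1, 2))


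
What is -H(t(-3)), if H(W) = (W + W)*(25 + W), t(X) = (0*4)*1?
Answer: 0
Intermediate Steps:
t(X) = 0 (t(X) = 0*1 = 0)
H(W) = 2*W*(25 + W) (H(W) = (2*W)*(25 + W) = 2*W*(25 + W))
-H(t(-3)) = -2*0*(25 + 0) = -2*0*25 = -1*0 = 0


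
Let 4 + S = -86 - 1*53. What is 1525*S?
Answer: -218075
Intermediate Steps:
S = -143 (S = -4 + (-86 - 1*53) = -4 + (-86 - 53) = -4 - 139 = -143)
1525*S = 1525*(-143) = -218075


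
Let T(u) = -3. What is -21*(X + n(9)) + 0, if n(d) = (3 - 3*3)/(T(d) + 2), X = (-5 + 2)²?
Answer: -315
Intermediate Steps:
X = 9 (X = (-3)² = 9)
n(d) = 6 (n(d) = (3 - 3*3)/(-3 + 2) = (3 - 9)/(-1) = -6*(-1) = 6)
-21*(X + n(9)) + 0 = -21*(9 + 6) + 0 = -21*15 + 0 = -315 + 0 = -315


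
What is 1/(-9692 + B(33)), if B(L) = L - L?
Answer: -1/9692 ≈ -0.00010318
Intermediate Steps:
B(L) = 0
1/(-9692 + B(33)) = 1/(-9692 + 0) = 1/(-9692) = -1/9692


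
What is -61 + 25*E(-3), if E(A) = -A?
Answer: 14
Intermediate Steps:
-61 + 25*E(-3) = -61 + 25*(-1*(-3)) = -61 + 25*3 = -61 + 75 = 14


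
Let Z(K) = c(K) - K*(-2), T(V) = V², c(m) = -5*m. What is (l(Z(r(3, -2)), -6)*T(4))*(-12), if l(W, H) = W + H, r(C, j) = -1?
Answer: 576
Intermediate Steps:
Z(K) = -3*K (Z(K) = -5*K - K*(-2) = -5*K - (-2)*K = -5*K + 2*K = -3*K)
l(W, H) = H + W
(l(Z(r(3, -2)), -6)*T(4))*(-12) = ((-6 - 3*(-1))*4²)*(-12) = ((-6 + 3)*16)*(-12) = -3*16*(-12) = -48*(-12) = 576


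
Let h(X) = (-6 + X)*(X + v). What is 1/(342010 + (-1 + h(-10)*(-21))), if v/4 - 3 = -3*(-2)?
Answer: 1/350745 ≈ 2.8511e-6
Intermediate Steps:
v = 36 (v = 12 + 4*(-3*(-2)) = 12 + 4*6 = 12 + 24 = 36)
h(X) = (-6 + X)*(36 + X) (h(X) = (-6 + X)*(X + 36) = (-6 + X)*(36 + X))
1/(342010 + (-1 + h(-10)*(-21))) = 1/(342010 + (-1 + (-216 + (-10)**2 + 30*(-10))*(-21))) = 1/(342010 + (-1 + (-216 + 100 - 300)*(-21))) = 1/(342010 + (-1 - 416*(-21))) = 1/(342010 + (-1 + 8736)) = 1/(342010 + 8735) = 1/350745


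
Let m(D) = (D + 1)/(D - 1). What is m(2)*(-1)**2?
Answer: 3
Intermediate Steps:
m(D) = (1 + D)/(-1 + D)
m(2)*(-1)**2 = ((1 + 2)/(-1 + 2))*(-1)**2 = (3/1)*1 = (1*3)*1 = 3*1 = 3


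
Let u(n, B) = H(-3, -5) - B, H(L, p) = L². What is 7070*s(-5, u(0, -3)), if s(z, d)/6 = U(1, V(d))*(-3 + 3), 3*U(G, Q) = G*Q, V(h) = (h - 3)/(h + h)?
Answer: 0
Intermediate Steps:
V(h) = (-3 + h)/(2*h) (V(h) = (-3 + h)/((2*h)) = (-3 + h)*(1/(2*h)) = (-3 + h)/(2*h))
u(n, B) = 9 - B (u(n, B) = (-3)² - B = 9 - B)
U(G, Q) = G*Q/3 (U(G, Q) = (G*Q)/3 = G*Q/3)
s(z, d) = 0 (s(z, d) = 6*(((⅓)*1*((-3 + d)/(2*d)))*(-3 + 3)) = 6*(((-3 + d)/(6*d))*0) = 6*0 = 0)
7070*s(-5, u(0, -3)) = 7070*0 = 0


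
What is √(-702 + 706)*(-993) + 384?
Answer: -1602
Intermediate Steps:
√(-702 + 706)*(-993) + 384 = √4*(-993) + 384 = 2*(-993) + 384 = -1986 + 384 = -1602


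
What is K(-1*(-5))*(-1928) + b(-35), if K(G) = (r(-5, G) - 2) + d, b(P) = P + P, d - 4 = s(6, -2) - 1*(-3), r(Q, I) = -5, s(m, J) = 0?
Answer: -70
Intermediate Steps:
d = 7 (d = 4 + (0 - 1*(-3)) = 4 + (0 + 3) = 4 + 3 = 7)
b(P) = 2*P
K(G) = 0 (K(G) = (-5 - 2) + 7 = -7 + 7 = 0)
K(-1*(-5))*(-1928) + b(-35) = 0*(-1928) + 2*(-35) = 0 - 70 = -70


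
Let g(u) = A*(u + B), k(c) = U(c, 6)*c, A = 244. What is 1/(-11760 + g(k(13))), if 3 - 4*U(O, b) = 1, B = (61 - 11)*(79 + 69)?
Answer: 1/1795426 ≈ 5.5697e-7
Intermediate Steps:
B = 7400 (B = 50*148 = 7400)
U(O, b) = ½ (U(O, b) = ¾ - ¼*1 = ¾ - ¼ = ½)
k(c) = c/2
g(u) = 1805600 + 244*u (g(u) = 244*(u + 7400) = 244*(7400 + u) = 1805600 + 244*u)
1/(-11760 + g(k(13))) = 1/(-11760 + (1805600 + 244*((½)*13))) = 1/(-11760 + (1805600 + 244*(13/2))) = 1/(-11760 + (1805600 + 1586)) = 1/(-11760 + 1807186) = 1/1795426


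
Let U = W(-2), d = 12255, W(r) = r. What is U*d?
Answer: -24510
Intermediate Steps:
U = -2
U*d = -2*12255 = -24510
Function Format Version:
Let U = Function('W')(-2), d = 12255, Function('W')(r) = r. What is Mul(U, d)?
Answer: -24510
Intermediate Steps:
U = -2
Mul(U, d) = Mul(-2, 12255) = -24510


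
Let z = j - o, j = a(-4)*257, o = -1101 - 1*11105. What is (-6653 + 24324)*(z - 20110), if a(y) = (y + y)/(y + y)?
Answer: -135130137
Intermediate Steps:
o = -12206 (o = -1101 - 11105 = -12206)
a(y) = 1 (a(y) = (2*y)/((2*y)) = (2*y)*(1/(2*y)) = 1)
j = 257 (j = 1*257 = 257)
z = 12463 (z = 257 - 1*(-12206) = 257 + 12206 = 12463)
(-6653 + 24324)*(z - 20110) = (-6653 + 24324)*(12463 - 20110) = 17671*(-7647) = -135130137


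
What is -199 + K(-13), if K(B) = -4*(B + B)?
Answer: -95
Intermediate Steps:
K(B) = -8*B
-199 + K(-13) = -199 - 8*(-13) = -199 + 104 = -95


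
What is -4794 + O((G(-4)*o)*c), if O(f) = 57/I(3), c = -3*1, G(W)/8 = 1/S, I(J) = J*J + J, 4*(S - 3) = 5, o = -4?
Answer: -19157/4 ≈ -4789.3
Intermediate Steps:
S = 17/4 (S = 3 + (¼)*5 = 3 + 5/4 = 17/4 ≈ 4.2500)
I(J) = J + J² (I(J) = J² + J = J + J²)
G(W) = 32/17 (G(W) = 8/(17/4) = 8*(4/17) = 32/17)
c = -3
O(f) = 19/4 (O(f) = 57/((3*(1 + 3))) = 57/((3*4)) = 57/12 = 57*(1/12) = 19/4)
-4794 + O((G(-4)*o)*c) = -4794 + 19/4 = -19157/4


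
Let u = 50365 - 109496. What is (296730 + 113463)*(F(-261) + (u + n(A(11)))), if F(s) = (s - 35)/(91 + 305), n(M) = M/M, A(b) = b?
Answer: -266805205688/11 ≈ -2.4255e+10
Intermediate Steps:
u = -59131
n(M) = 1
F(s) = -35/396 + s/396 (F(s) = (-35 + s)/396 = (-35 + s)*(1/396) = -35/396 + s/396)
(296730 + 113463)*(F(-261) + (u + n(A(11)))) = (296730 + 113463)*((-35/396 + (1/396)*(-261)) + (-59131 + 1)) = 410193*((-35/396 - 29/44) - 59130) = 410193*(-74/99 - 59130) = 410193*(-5853944/99) = -266805205688/11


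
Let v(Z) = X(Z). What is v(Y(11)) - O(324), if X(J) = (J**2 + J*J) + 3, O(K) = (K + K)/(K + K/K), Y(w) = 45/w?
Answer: 1355817/39325 ≈ 34.477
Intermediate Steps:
O(K) = 2*K/(1 + K) (O(K) = (2*K)/(K + 1) = (2*K)/(1 + K) = 2*K/(1 + K))
X(J) = 3 + 2*J**2 (X(J) = (J**2 + J**2) + 3 = 2*J**2 + 3 = 3 + 2*J**2)
v(Z) = 3 + 2*Z**2
v(Y(11)) - O(324) = (3 + 2*(45/11)**2) - 2*324/(1 + 324) = (3 + 2*(45*(1/11))**2) - 2*324/325 = (3 + 2*(45/11)**2) - 2*324/325 = (3 + 2*(2025/121)) - 1*648/325 = (3 + 4050/121) - 648/325 = 4413/121 - 648/325 = 1355817/39325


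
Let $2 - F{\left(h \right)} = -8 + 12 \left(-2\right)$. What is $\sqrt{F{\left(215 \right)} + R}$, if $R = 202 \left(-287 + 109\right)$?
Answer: $i \sqrt{35922} \approx 189.53 i$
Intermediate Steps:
$F{\left(h \right)} = 34$ ($F{\left(h \right)} = 2 - \left(-8 + 12 \left(-2\right)\right) = 2 - \left(-8 - 24\right) = 2 - -32 = 2 + 32 = 34$)
$R = -35956$ ($R = 202 \left(-178\right) = -35956$)
$\sqrt{F{\left(215 \right)} + R} = \sqrt{34 - 35956} = \sqrt{-35922} = i \sqrt{35922}$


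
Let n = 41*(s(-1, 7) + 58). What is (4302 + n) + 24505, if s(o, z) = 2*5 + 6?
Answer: 31841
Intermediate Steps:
s(o, z) = 16 (s(o, z) = 10 + 6 = 16)
n = 3034 (n = 41*(16 + 58) = 41*74 = 3034)
(4302 + n) + 24505 = (4302 + 3034) + 24505 = 7336 + 24505 = 31841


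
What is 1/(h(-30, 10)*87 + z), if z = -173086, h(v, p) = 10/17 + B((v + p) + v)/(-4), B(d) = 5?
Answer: -68/11773763 ≈ -5.7756e-6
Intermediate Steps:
h(v, p) = -45/68 (h(v, p) = 10/17 + 5/(-4) = 10*(1/17) + 5*(-¼) = 10/17 - 5/4 = -45/68)
1/(h(-30, 10)*87 + z) = 1/(-45/68*87 - 173086) = 1/(-3915/68 - 173086) = 1/(-11773763/68) = -68/11773763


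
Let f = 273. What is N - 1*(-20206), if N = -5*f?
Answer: 18841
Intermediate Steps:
N = -1365 (N = -5*273 = -1365)
N - 1*(-20206) = -1365 - 1*(-20206) = -1365 + 20206 = 18841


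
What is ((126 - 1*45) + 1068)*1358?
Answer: 1560342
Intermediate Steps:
((126 - 1*45) + 1068)*1358 = ((126 - 45) + 1068)*1358 = (81 + 1068)*1358 = 1149*1358 = 1560342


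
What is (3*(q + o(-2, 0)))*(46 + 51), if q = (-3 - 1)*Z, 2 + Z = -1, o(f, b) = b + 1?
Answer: 3783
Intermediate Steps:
o(f, b) = 1 + b
Z = -3 (Z = -2 - 1 = -3)
q = 12 (q = (-3 - 1)*(-3) = -4*(-3) = 12)
(3*(q + o(-2, 0)))*(46 + 51) = (3*(12 + (1 + 0)))*(46 + 51) = (3*(12 + 1))*97 = (3*13)*97 = 39*97 = 3783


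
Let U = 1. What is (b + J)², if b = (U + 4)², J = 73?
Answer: 9604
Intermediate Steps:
b = 25 (b = (1 + 4)² = 5² = 25)
(b + J)² = (25 + 73)² = 98² = 9604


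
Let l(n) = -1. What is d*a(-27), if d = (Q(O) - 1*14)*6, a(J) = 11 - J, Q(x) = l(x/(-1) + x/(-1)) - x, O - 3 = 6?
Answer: -5472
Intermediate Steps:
O = 9 (O = 3 + 6 = 9)
Q(x) = -1 - x
d = -144 (d = ((-1 - 1*9) - 1*14)*6 = ((-1 - 9) - 14)*6 = (-10 - 14)*6 = -24*6 = -144)
d*a(-27) = -144*(11 - 1*(-27)) = -144*(11 + 27) = -144*38 = -5472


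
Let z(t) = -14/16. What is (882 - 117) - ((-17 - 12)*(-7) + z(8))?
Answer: 4503/8 ≈ 562.88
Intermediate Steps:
z(t) = -7/8 (z(t) = -14*1/16 = -7/8)
(882 - 117) - ((-17 - 12)*(-7) + z(8)) = (882 - 117) - ((-17 - 12)*(-7) - 7/8) = 765 - (-29*(-7) - 7/8) = 765 - (203 - 7/8) = 765 - 1*1617/8 = 765 - 1617/8 = 4503/8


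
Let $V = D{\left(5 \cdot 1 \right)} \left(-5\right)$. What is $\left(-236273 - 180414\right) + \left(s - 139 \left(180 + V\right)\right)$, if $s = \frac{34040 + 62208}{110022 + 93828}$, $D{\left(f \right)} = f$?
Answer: $- \frac{44666748476}{101925} \approx -4.3823 \cdot 10^{5}$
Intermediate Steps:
$s = \frac{48124}{101925}$ ($s = \frac{96248}{203850} = 96248 \cdot \frac{1}{203850} = \frac{48124}{101925} \approx 0.47215$)
$V = -25$ ($V = 5 \cdot 1 \left(-5\right) = 5 \left(-5\right) = -25$)
$\left(-236273 - 180414\right) + \left(s - 139 \left(180 + V\right)\right) = \left(-236273 - 180414\right) + \left(\frac{48124}{101925} - 139 \left(180 - 25\right)\right) = -416687 + \left(\frac{48124}{101925} - 21545\right) = -416687 - \frac{2195926001}{101925} = - \frac{44666748476}{101925}$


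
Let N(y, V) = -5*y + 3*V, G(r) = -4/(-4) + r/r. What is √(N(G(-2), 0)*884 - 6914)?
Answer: I*√15754 ≈ 125.51*I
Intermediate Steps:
G(r) = 2 (G(r) = -4*(-¼) + 1 = 1 + 1 = 2)
√(N(G(-2), 0)*884 - 6914) = √((-5*2 + 3*0)*884 - 6914) = √((-10 + 0)*884 - 6914) = √(-10*884 - 6914) = √(-8840 - 6914) = √(-15754) = I*√15754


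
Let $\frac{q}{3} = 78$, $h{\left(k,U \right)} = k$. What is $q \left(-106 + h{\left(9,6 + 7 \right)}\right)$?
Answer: $-22698$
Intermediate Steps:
$q = 234$ ($q = 3 \cdot 78 = 234$)
$q \left(-106 + h{\left(9,6 + 7 \right)}\right) = 234 \left(-106 + 9\right) = 234 \left(-97\right) = -22698$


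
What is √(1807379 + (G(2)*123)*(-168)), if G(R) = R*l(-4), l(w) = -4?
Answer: 7*√40259 ≈ 1404.5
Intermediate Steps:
G(R) = -4*R (G(R) = R*(-4) = -4*R)
√(1807379 + (G(2)*123)*(-168)) = √(1807379 + (-4*2*123)*(-168)) = √(1807379 - 8*123*(-168)) = √(1807379 - 984*(-168)) = √(1807379 + 165312) = √1972691 = 7*√40259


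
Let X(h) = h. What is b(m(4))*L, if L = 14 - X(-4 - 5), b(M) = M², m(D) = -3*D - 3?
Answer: 5175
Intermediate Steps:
m(D) = -3 - 3*D
L = 23 (L = 14 - (-4 - 5) = 14 - 1*(-9) = 14 + 9 = 23)
b(m(4))*L = (-3 - 3*4)²*23 = (-3 - 12)²*23 = (-15)²*23 = 225*23 = 5175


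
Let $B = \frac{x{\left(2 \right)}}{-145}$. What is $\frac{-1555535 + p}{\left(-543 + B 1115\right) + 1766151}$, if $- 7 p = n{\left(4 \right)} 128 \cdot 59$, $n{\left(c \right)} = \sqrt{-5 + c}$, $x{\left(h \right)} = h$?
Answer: $- \frac{45110515}{51202186} - \frac{109504 i}{179207651} \approx -0.88103 - 0.00061105 i$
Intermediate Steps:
$B = - \frac{2}{145}$ ($B = \frac{2}{-145} = 2 \left(- \frac{1}{145}\right) = - \frac{2}{145} \approx -0.013793$)
$p = - \frac{7552 i}{7}$ ($p = - \frac{\sqrt{-5 + 4} \cdot 128 \cdot 59}{7} = - \frac{\sqrt{-1} \cdot 128 \cdot 59}{7} = - \frac{i 128 \cdot 59}{7} = - \frac{128 i 59}{7} = - \frac{7552 i}{7} \approx - 1078.9 i$)
$\frac{-1555535 + p}{\left(-543 + B 1115\right) + 1766151} = \frac{-1555535 - \frac{7552 i}{7}}{\left(-543 - \frac{446}{29}\right) + 1766151} = \frac{-1555535 - \frac{7552 i}{7}}{- \frac{16193}{29} + 1766151} = \frac{-1555535 - \frac{7552 i}{7}}{\frac{51202186}{29}} = \left(-1555535 - \frac{7552 i}{7}\right) \frac{29}{51202186} = - \frac{45110515}{51202186} - \frac{109504 i}{179207651}$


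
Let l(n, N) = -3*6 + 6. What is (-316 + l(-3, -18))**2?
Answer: 107584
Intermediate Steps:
l(n, N) = -12 (l(n, N) = -18 + 6 = -12)
(-316 + l(-3, -18))**2 = (-316 - 12)**2 = (-328)**2 = 107584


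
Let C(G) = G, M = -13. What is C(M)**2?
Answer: 169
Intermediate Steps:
C(M)**2 = (-13)**2 = 169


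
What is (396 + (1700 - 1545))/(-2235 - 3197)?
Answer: -551/5432 ≈ -0.10144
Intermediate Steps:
(396 + (1700 - 1545))/(-2235 - 3197) = (396 + 155)/(-5432) = 551*(-1/5432) = -551/5432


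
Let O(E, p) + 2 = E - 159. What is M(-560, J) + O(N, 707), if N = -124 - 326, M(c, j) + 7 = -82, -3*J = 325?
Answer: -700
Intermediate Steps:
J = -325/3 (J = -⅓*325 = -325/3 ≈ -108.33)
M(c, j) = -89 (M(c, j) = -7 - 82 = -89)
N = -450
O(E, p) = -161 + E (O(E, p) = -2 + (E - 159) = -2 + (-159 + E) = -161 + E)
M(-560, J) + O(N, 707) = -89 + (-161 - 450) = -89 - 611 = -700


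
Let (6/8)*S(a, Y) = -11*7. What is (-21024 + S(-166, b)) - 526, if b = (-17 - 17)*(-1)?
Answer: -64958/3 ≈ -21653.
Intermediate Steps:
b = 34 (b = -34*(-1) = 34)
S(a, Y) = -308/3 (S(a, Y) = 4*(-11*7)/3 = (4/3)*(-77) = -308/3)
(-21024 + S(-166, b)) - 526 = (-21024 - 308/3) - 526 = -63380/3 - 526 = -64958/3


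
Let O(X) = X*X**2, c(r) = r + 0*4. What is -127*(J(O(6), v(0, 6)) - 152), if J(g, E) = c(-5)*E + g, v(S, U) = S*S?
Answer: -8128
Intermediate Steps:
c(r) = r (c(r) = r + 0 = r)
v(S, U) = S**2
O(X) = X**3
J(g, E) = g - 5*E (J(g, E) = -5*E + g = g - 5*E)
-127*(J(O(6), v(0, 6)) - 152) = -127*((6**3 - 5*0**2) - 152) = -127*((216 - 5*0) - 152) = -127*((216 + 0) - 152) = -127*(216 - 152) = -127*64 = -8128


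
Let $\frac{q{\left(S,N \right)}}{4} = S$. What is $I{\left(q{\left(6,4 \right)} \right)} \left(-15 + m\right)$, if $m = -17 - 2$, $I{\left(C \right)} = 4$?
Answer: $-136$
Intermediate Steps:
$q{\left(S,N \right)} = 4 S$
$m = -19$
$I{\left(q{\left(6,4 \right)} \right)} \left(-15 + m\right) = 4 \left(-15 - 19\right) = 4 \left(-34\right) = -136$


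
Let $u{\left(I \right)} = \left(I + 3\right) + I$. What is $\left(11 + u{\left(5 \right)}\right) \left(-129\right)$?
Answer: $-3096$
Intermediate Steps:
$u{\left(I \right)} = 3 + 2 I$ ($u{\left(I \right)} = \left(3 + I\right) + I = 3 + 2 I$)
$\left(11 + u{\left(5 \right)}\right) \left(-129\right) = \left(11 + \left(3 + 2 \cdot 5\right)\right) \left(-129\right) = \left(11 + \left(3 + 10\right)\right) \left(-129\right) = \left(11 + 13\right) \left(-129\right) = 24 \left(-129\right) = -3096$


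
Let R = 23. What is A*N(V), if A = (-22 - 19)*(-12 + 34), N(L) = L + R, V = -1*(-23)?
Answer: -41492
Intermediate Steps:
V = 23
N(L) = 23 + L (N(L) = L + 23 = 23 + L)
A = -902 (A = -41*22 = -902)
A*N(V) = -902*(23 + 23) = -902*46 = -41492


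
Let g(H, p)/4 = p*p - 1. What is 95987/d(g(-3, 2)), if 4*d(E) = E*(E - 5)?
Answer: 95987/21 ≈ 4570.8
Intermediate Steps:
g(H, p) = -4 + 4*p² (g(H, p) = 4*(p*p - 1) = 4*(p² - 1) = 4*(-1 + p²) = -4 + 4*p²)
d(E) = E*(-5 + E)/4 (d(E) = (E*(E - 5))/4 = (E*(-5 + E))/4 = E*(-5 + E)/4)
95987/d(g(-3, 2)) = 95987/(((-4 + 4*2²)*(-5 + (-4 + 4*2²))/4)) = 95987/(((-4 + 4*4)*(-5 + (-4 + 4*4))/4)) = 95987/(((-4 + 16)*(-5 + (-4 + 16))/4)) = 95987/(((¼)*12*(-5 + 12))) = 95987/(((¼)*12*7)) = 95987/21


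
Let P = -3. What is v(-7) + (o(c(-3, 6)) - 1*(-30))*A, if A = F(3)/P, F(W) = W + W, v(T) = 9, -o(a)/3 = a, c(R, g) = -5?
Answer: -81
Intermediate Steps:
o(a) = -3*a
F(W) = 2*W
A = -2 (A = (2*3)/(-3) = 6*(-⅓) = -2)
v(-7) + (o(c(-3, 6)) - 1*(-30))*A = 9 + (-3*(-5) - 1*(-30))*(-2) = 9 + (15 + 30)*(-2) = 9 + 45*(-2) = 9 - 90 = -81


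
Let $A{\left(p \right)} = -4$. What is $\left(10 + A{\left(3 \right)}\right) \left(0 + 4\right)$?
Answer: $24$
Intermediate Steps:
$\left(10 + A{\left(3 \right)}\right) \left(0 + 4\right) = \left(10 - 4\right) \left(0 + 4\right) = 6 \cdot 4 = 24$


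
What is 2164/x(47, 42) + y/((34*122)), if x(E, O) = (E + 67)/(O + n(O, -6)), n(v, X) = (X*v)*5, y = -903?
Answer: -1822200373/78812 ≈ -23121.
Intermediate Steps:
n(v, X) = 5*X*v
x(E, O) = -(67 + E)/(29*O) (x(E, O) = (E + 67)/(O + 5*(-6)*O) = (67 + E)/(O - 30*O) = (67 + E)/((-29*O)) = (67 + E)*(-1/(29*O)) = -(67 + E)/(29*O))
2164/x(47, 42) + y/((34*122)) = 2164/(((1/29)*(-67 - 1*47)/42)) - 903/(34*122) = 2164/(((1/29)*(1/42)*(-67 - 47))) - 903/4148 = 2164/(((1/29)*(1/42)*(-114))) - 903*1/4148 = 2164/(-19/203) - 903/4148 = 2164*(-203/19) - 903/4148 = -439292/19 - 903/4148 = -1822200373/78812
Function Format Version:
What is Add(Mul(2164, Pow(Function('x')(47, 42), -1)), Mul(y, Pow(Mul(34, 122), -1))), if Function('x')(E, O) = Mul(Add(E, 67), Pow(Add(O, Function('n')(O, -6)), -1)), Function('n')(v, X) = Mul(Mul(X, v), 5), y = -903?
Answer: Rational(-1822200373, 78812) ≈ -23121.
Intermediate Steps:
Function('n')(v, X) = Mul(5, X, v)
Function('x')(E, O) = Mul(Rational(-1, 29), Pow(O, -1), Add(67, E)) (Function('x')(E, O) = Mul(Add(E, 67), Pow(Add(O, Mul(5, -6, O)), -1)) = Mul(Add(67, E), Pow(Add(O, Mul(-30, O)), -1)) = Mul(Add(67, E), Pow(Mul(-29, O), -1)) = Mul(Add(67, E), Mul(Rational(-1, 29), Pow(O, -1))) = Mul(Rational(-1, 29), Pow(O, -1), Add(67, E)))
Add(Mul(2164, Pow(Function('x')(47, 42), -1)), Mul(y, Pow(Mul(34, 122), -1))) = Add(Mul(2164, Pow(Mul(Rational(1, 29), Pow(42, -1), Add(-67, Mul(-1, 47))), -1)), Mul(-903, Pow(Mul(34, 122), -1))) = Add(Mul(2164, Pow(Mul(Rational(1, 29), Rational(1, 42), Add(-67, -47)), -1)), Mul(-903, Pow(4148, -1))) = Add(Mul(2164, Pow(Mul(Rational(1, 29), Rational(1, 42), -114), -1)), Mul(-903, Rational(1, 4148))) = Add(Mul(2164, Pow(Rational(-19, 203), -1)), Rational(-903, 4148)) = Add(Mul(2164, Rational(-203, 19)), Rational(-903, 4148)) = Add(Rational(-439292, 19), Rational(-903, 4148)) = Rational(-1822200373, 78812)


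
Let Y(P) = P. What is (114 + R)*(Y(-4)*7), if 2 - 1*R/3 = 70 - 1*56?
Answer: -2184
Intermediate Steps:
R = -36 (R = 6 - 3*(70 - 1*56) = 6 - 3*(70 - 56) = 6 - 3*14 = 6 - 42 = -36)
(114 + R)*(Y(-4)*7) = (114 - 36)*(-4*7) = 78*(-28) = -2184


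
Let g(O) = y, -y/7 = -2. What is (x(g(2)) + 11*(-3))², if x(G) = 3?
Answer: 900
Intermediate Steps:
y = 14 (y = -7*(-2) = 14)
g(O) = 14
(x(g(2)) + 11*(-3))² = (3 + 11*(-3))² = (3 - 33)² = (-30)² = 900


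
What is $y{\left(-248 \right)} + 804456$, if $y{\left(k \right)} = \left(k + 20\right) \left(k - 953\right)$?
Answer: $1078284$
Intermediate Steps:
$y{\left(k \right)} = \left(-953 + k\right) \left(20 + k\right)$ ($y{\left(k \right)} = \left(20 + k\right) \left(-953 + k\right) = \left(-953 + k\right) \left(20 + k\right)$)
$y{\left(-248 \right)} + 804456 = \left(-19060 + \left(-248\right)^{2} - -231384\right) + 804456 = \left(-19060 + 61504 + 231384\right) + 804456 = 273828 + 804456 = 1078284$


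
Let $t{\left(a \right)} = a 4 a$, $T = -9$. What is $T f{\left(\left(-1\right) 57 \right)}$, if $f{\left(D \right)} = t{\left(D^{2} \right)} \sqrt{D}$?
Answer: $- 380016036 i \sqrt{57} \approx - 2.8691 \cdot 10^{9} i$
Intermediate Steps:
$t{\left(a \right)} = 4 a^{2}$ ($t{\left(a \right)} = 4 a a = 4 a^{2}$)
$f{\left(D \right)} = 4 D^{\frac{9}{2}}$ ($f{\left(D \right)} = 4 \left(D^{2}\right)^{2} \sqrt{D} = 4 D^{4} \sqrt{D} = 4 D^{\frac{9}{2}}$)
$T f{\left(\left(-1\right) 57 \right)} = - 9 \cdot 4 \left(\left(-1\right) 57\right)^{\frac{9}{2}} = - 9 \cdot 4 \left(-57\right)^{\frac{9}{2}} = - 9 \cdot 4 \cdot 10556001 i \sqrt{57} = - 9 \cdot 42224004 i \sqrt{57} = - 380016036 i \sqrt{57}$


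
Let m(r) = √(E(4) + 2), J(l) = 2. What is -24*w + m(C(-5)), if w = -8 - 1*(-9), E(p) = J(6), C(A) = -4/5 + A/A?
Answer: -22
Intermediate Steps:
C(A) = ⅕ (C(A) = -4*⅕ + 1 = -⅘ + 1 = ⅕)
E(p) = 2
w = 1 (w = -8 + 9 = 1)
m(r) = 2 (m(r) = √(2 + 2) = √4 = 2)
-24*w + m(C(-5)) = -24*1 + 2 = -24 + 2 = -22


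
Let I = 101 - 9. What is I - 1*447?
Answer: -355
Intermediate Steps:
I = 92
I - 1*447 = 92 - 1*447 = 92 - 447 = -355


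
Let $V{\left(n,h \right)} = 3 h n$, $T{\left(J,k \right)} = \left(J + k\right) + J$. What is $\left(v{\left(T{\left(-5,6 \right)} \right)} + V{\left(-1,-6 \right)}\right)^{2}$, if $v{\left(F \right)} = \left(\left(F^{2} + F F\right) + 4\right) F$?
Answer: $15876$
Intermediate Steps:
$T{\left(J,k \right)} = k + 2 J$
$V{\left(n,h \right)} = 3 h n$
$v{\left(F \right)} = F \left(4 + 2 F^{2}\right)$ ($v{\left(F \right)} = \left(\left(F^{2} + F^{2}\right) + 4\right) F = \left(2 F^{2} + 4\right) F = \left(4 + 2 F^{2}\right) F = F \left(4 + 2 F^{2}\right)$)
$\left(v{\left(T{\left(-5,6 \right)} \right)} + V{\left(-1,-6 \right)}\right)^{2} = \left(2 \left(6 + 2 \left(-5\right)\right) \left(2 + \left(6 + 2 \left(-5\right)\right)^{2}\right) + 3 \left(-6\right) \left(-1\right)\right)^{2} = \left(2 \left(6 - 10\right) \left(2 + \left(6 - 10\right)^{2}\right) + 18\right)^{2} = \left(2 \left(-4\right) \left(2 + \left(-4\right)^{2}\right) + 18\right)^{2} = \left(2 \left(-4\right) \left(2 + 16\right) + 18\right)^{2} = \left(2 \left(-4\right) 18 + 18\right)^{2} = \left(-144 + 18\right)^{2} = \left(-126\right)^{2} = 15876$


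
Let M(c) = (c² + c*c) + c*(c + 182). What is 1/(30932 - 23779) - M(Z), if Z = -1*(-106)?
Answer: -379108999/7153 ≈ -53000.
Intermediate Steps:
Z = 106
M(c) = 2*c² + c*(182 + c) (M(c) = (c² + c²) + c*(182 + c) = 2*c² + c*(182 + c))
1/(30932 - 23779) - M(Z) = 1/(30932 - 23779) - 106*(182 + 3*106) = 1/7153 - 106*(182 + 318) = 1/7153 - 106*500 = 1/7153 - 1*53000 = 1/7153 - 53000 = -379108999/7153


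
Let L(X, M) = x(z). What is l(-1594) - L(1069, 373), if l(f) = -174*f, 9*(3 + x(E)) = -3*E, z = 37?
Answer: 832114/3 ≈ 2.7737e+5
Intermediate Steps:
x(E) = -3 - E/3 (x(E) = -3 + (-3*E)/9 = -3 - E/3)
L(X, M) = -46/3 (L(X, M) = -3 - ⅓*37 = -3 - 37/3 = -46/3)
l(-1594) - L(1069, 373) = -174*(-1594) - 1*(-46/3) = 277356 + 46/3 = 832114/3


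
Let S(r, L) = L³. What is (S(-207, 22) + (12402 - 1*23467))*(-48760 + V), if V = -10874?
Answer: 24867378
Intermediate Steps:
(S(-207, 22) + (12402 - 1*23467))*(-48760 + V) = (22³ + (12402 - 1*23467))*(-48760 - 10874) = (10648 + (12402 - 23467))*(-59634) = (10648 - 11065)*(-59634) = -417*(-59634) = 24867378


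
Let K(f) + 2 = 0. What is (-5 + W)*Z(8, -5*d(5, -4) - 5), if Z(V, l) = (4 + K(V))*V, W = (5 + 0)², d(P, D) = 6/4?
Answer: 320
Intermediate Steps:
d(P, D) = 3/2 (d(P, D) = 6*(¼) = 3/2)
W = 25 (W = 5² = 25)
K(f) = -2 (K(f) = -2 + 0 = -2)
Z(V, l) = 2*V (Z(V, l) = (4 - 2)*V = 2*V)
(-5 + W)*Z(8, -5*d(5, -4) - 5) = (-5 + 25)*(2*8) = 20*16 = 320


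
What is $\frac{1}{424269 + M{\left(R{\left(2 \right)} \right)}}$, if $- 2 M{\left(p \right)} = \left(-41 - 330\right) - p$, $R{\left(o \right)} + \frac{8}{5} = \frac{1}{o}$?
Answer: $\frac{20}{8489079} \approx 2.356 \cdot 10^{-6}$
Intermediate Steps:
$R{\left(o \right)} = - \frac{8}{5} + \frac{1}{o}$
$M{\left(p \right)} = \frac{371}{2} + \frac{p}{2}$ ($M{\left(p \right)} = - \frac{\left(-41 - 330\right) - p}{2} = - \frac{-371 - p}{2} = \frac{371}{2} + \frac{p}{2}$)
$\frac{1}{424269 + M{\left(R{\left(2 \right)} \right)}} = \frac{1}{424269 + \left(\frac{371}{2} + \frac{- \frac{8}{5} + \frac{1}{2}}{2}\right)} = \frac{1}{424269 + \left(\frac{371}{2} + \frac{1}{2} \left(- \frac{11}{10}\right)\right)} = \frac{1}{424269 + \left(\frac{371}{2} - \frac{11}{20}\right)} = \frac{1}{424269 + \frac{3699}{20}} = \frac{1}{\frac{8489079}{20}} = \frac{20}{8489079}$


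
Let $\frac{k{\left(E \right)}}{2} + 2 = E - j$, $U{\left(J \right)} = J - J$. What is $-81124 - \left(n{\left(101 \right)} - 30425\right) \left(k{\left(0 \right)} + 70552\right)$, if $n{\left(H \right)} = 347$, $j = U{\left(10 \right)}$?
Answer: $2121861620$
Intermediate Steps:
$U{\left(J \right)} = 0$
$j = 0$
$k{\left(E \right)} = -4 + 2 E$ ($k{\left(E \right)} = -4 + 2 \left(E - 0\right) = -4 + 2 \left(E + 0\right) = -4 + 2 E$)
$-81124 - \left(n{\left(101 \right)} - 30425\right) \left(k{\left(0 \right)} + 70552\right) = -81124 - \left(347 - 30425\right) \left(\left(-4 + 2 \cdot 0\right) + 70552\right) = -81124 - - 30078 \left(\left(-4 + 0\right) + 70552\right) = -81124 - - 30078 \left(-4 + 70552\right) = -81124 - \left(-30078\right) 70548 = -81124 - -2121942744 = -81124 + 2121942744 = 2121861620$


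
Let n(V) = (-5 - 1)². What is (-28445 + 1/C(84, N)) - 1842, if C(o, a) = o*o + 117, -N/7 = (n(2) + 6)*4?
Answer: -217248650/7173 ≈ -30287.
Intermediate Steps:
n(V) = 36 (n(V) = (-6)² = 36)
N = -1176 (N = -7*(36 + 6)*4 = -294*4 = -7*168 = -1176)
C(o, a) = 117 + o² (C(o, a) = o² + 117 = 117 + o²)
(-28445 + 1/C(84, N)) - 1842 = (-28445 + 1/(117 + 84²)) - 1842 = (-28445 + 1/(117 + 7056)) - 1842 = (-28445 + 1/7173) - 1842 = -204035984/7173 - 1842 = -217248650/7173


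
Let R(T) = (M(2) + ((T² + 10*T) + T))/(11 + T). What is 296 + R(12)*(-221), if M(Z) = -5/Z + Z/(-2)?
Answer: -106829/46 ≈ -2322.4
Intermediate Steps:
M(Z) = -5/Z - Z/2 (M(Z) = -5/Z + Z*(-½) = -5/Z - Z/2)
R(T) = (-7/2 + T² + 11*T)/(11 + T) (R(T) = ((-5/2 - ½*2) + ((T² + 10*T) + T))/(11 + T) = ((-5*½ - 1) + (T² + 11*T))/(11 + T) = ((-5/2 - 1) + (T² + 11*T))/(11 + T) = (-7/2 + (T² + 11*T))/(11 + T) = (-7/2 + T² + 11*T)/(11 + T))
296 + R(12)*(-221) = 296 + ((-7/2 + 12² + 11*12)/(11 + 12))*(-221) = 296 + ((-7/2 + 144 + 132)/23)*(-221) = 296 + ((1/23)*(545/2))*(-221) = 296 + (545/46)*(-221) = 296 - 120445/46 = -106829/46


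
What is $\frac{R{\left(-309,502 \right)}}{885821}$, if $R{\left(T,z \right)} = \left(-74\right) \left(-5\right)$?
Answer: $\frac{370}{885821} \approx 0.00041769$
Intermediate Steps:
$R{\left(T,z \right)} = 370$
$\frac{R{\left(-309,502 \right)}}{885821} = \frac{370}{885821}$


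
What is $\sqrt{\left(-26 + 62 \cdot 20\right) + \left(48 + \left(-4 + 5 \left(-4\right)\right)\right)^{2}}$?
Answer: $\sqrt{1790} \approx 42.308$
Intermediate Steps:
$\sqrt{\left(-26 + 62 \cdot 20\right) + \left(48 + \left(-4 + 5 \left(-4\right)\right)\right)^{2}} = \sqrt{\left(-26 + 1240\right) + \left(48 - 24\right)^{2}} = \sqrt{1214 + \left(48 - 24\right)^{2}} = \sqrt{1214 + 24^{2}} = \sqrt{1214 + 576} = \sqrt{1790}$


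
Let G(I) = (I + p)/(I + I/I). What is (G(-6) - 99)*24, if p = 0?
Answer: -11736/5 ≈ -2347.2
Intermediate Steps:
G(I) = I/(1 + I) (G(I) = (I + 0)/(I + I/I) = I/(I + 1) = I/(1 + I))
(G(-6) - 99)*24 = (-6/(1 - 6) - 99)*24 = (-6/(-5) - 99)*24 = (-6*(-⅕) - 99)*24 = (6/5 - 99)*24 = -489/5*24 = -11736/5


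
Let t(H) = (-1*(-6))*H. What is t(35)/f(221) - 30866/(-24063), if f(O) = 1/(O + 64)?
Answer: 1440201416/24063 ≈ 59851.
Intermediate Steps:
f(O) = 1/(64 + O)
t(H) = 6*H
t(35)/f(221) - 30866/(-24063) = (6*35)/(1/(64 + 221)) - 30866/(-24063) = 210/(1/285) - 30866*(-1/24063) = 210/(1/285) + 30866/24063 = 210*285 + 30866/24063 = 59850 + 30866/24063 = 1440201416/24063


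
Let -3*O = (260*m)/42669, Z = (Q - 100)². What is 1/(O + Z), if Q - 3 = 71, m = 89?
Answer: 128007/86509592 ≈ 0.0014797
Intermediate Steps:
Q = 74 (Q = 3 + 71 = 74)
Z = 676 (Z = (74 - 100)² = (-26)² = 676)
O = -23140/128007 (O = -260*89/(3*42669) = -23140/(3*42669) = -⅓*23140/42669 = -23140/128007 ≈ -0.18077)
1/(O + Z) = 1/(-23140/128007 + 676) = 1/(86509592/128007) = 128007/86509592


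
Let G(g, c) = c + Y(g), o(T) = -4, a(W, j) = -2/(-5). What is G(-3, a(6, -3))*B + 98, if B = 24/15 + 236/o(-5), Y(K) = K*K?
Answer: -11039/25 ≈ -441.56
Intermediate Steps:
a(W, j) = ⅖ (a(W, j) = -2*(-⅕) = ⅖)
Y(K) = K²
G(g, c) = c + g²
B = -287/5 (B = 24/15 + 236/(-4) = 24*(1/15) + 236*(-¼) = 8/5 - 59 = -287/5 ≈ -57.400)
G(-3, a(6, -3))*B + 98 = (⅖ + (-3)²)*(-287/5) + 98 = (⅖ + 9)*(-287/5) + 98 = (47/5)*(-287/5) + 98 = -13489/25 + 98 = -11039/25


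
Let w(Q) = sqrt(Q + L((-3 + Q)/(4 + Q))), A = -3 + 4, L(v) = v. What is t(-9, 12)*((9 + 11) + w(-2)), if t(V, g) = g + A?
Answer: 260 + 39*I*sqrt(2)/2 ≈ 260.0 + 27.577*I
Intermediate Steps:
A = 1
w(Q) = sqrt(Q + (-3 + Q)/(4 + Q))
t(V, g) = 1 + g (t(V, g) = g + 1 = 1 + g)
t(-9, 12)*((9 + 11) + w(-2)) = (1 + 12)*((9 + 11) + sqrt((-3 - 2 - 2*(4 - 2))/(4 - 2))) = 13*(20 + sqrt((-3 - 2 - 2*2)/2)) = 13*(20 + sqrt((-3 - 2 - 4)/2)) = 13*(20 + sqrt((1/2)*(-9))) = 13*(20 + sqrt(-9/2)) = 13*(20 + 3*I*sqrt(2)/2) = 260 + 39*I*sqrt(2)/2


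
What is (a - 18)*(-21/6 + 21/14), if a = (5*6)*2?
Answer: -84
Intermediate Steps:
a = 60 (a = 30*2 = 60)
(a - 18)*(-21/6 + 21/14) = (60 - 18)*(-21/6 + 21/14) = 42*(-21*⅙ + 21*(1/14)) = 42*(-7/2 + 3/2) = 42*(-2) = -84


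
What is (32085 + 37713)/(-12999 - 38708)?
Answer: -69798/51707 ≈ -1.3499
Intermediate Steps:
(32085 + 37713)/(-12999 - 38708) = 69798/(-51707) = 69798*(-1/51707) = -69798/51707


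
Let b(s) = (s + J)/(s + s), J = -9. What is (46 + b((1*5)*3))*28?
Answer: 6468/5 ≈ 1293.6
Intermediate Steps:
b(s) = (-9 + s)/(2*s) (b(s) = (s - 9)/(s + s) = (-9 + s)/((2*s)) = (-9 + s)*(1/(2*s)) = (-9 + s)/(2*s))
(46 + b((1*5)*3))*28 = (46 + (-9 + (1*5)*3)/(2*(((1*5)*3))))*28 = (46 + (-9 + 5*3)/(2*((5*3))))*28 = (46 + (1/2)*(-9 + 15)/15)*28 = (46 + (1/2)*(1/15)*6)*28 = (46 + 1/5)*28 = (231/5)*28 = 6468/5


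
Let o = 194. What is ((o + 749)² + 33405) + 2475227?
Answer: 3397881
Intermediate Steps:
((o + 749)² + 33405) + 2475227 = ((194 + 749)² + 33405) + 2475227 = (943² + 33405) + 2475227 = (889249 + 33405) + 2475227 = 922654 + 2475227 = 3397881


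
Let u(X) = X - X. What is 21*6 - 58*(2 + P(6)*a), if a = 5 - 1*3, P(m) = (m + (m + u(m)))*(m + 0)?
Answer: -8342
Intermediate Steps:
u(X) = 0
P(m) = 2*m**2 (P(m) = (m + (m + 0))*(m + 0) = (m + m)*m = (2*m)*m = 2*m**2)
a = 2 (a = 5 - 3 = 2)
21*6 - 58*(2 + P(6)*a) = 21*6 - 58*(2 + (2*6**2)*2) = 126 - 58*(2 + (2*36)*2) = 126 - 58*(2 + 72*2) = 126 - 58*(2 + 144) = 126 - 58*146 = 126 - 8468 = -8342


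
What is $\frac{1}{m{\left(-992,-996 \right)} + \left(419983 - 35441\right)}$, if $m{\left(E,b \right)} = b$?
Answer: $\frac{1}{383546} \approx 2.6072 \cdot 10^{-6}$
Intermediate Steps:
$\frac{1}{m{\left(-992,-996 \right)} + \left(419983 - 35441\right)} = \frac{1}{-996 + \left(419983 - 35441\right)} = \frac{1}{-996 + 384542} = \frac{1}{383546}$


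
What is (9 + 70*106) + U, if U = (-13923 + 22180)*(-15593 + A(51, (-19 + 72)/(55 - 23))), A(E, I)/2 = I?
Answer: -2059465931/16 ≈ -1.2872e+8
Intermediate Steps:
A(E, I) = 2*I
U = -2059584795/16 (U = (-13923 + 22180)*(-15593 + 2*((-19 + 72)/(55 - 23))) = 8257*(-15593 + 2*(53/32)) = 8257*(-15593 + 53/16) = 8257*(-249435/16) = -2059584795/16 ≈ -1.2872e+8)
(9 + 70*106) + U = (9 + 70*106) - 2059584795/16 = (9 + 7420) - 2059584795/16 = 7429 - 2059584795/16 = -2059465931/16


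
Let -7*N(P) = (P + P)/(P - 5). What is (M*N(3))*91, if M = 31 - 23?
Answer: 312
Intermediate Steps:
M = 8
N(P) = -2*P/(7*(-5 + P)) (N(P) = -(P + P)/(7*(P - 5)) = -2*P/(7*(-5 + P)))
(M*N(3))*91 = (8*(-2*3/(-35 + 7*3)))*91 = (8*(-2*3/(-35 + 21)))*91 = (8*(-2*3/(-14)))*91 = (8*(-2*3*(-1/14)))*91 = (8*(3/7))*91 = (24/7)*91 = 312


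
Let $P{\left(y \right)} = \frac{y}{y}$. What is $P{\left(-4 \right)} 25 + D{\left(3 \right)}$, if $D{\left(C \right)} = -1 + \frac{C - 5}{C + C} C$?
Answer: $23$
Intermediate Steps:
$P{\left(y \right)} = 1$
$D{\left(C \right)} = - \frac{7}{2} + \frac{C}{2}$ ($D{\left(C \right)} = -1 + \frac{-5 + C}{2 C} C = -1 + \left(- \frac{5}{2} + \frac{C}{2}\right) = - \frac{7}{2} + \frac{C}{2}$)
$P{\left(-4 \right)} 25 + D{\left(3 \right)} = 1 \cdot 25 + \left(- \frac{7}{2} + \frac{1}{2} \cdot 3\right) = 25 + \left(- \frac{7}{2} + \frac{3}{2}\right) = 25 - 2 = 23$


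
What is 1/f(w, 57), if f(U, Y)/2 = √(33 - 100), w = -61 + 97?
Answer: -I*√67/134 ≈ -0.061085*I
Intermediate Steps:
w = 36
f(U, Y) = 2*I*√67 (f(U, Y) = 2*√(33 - 100) = 2*√(-67) = 2*(I*√67) = 2*I*√67)
1/f(w, 57) = 1/(2*I*√67) = -I*√67/134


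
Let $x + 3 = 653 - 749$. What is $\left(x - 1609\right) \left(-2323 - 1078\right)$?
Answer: $5808908$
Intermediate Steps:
$x = -99$ ($x = -3 + \left(653 - 749\right) = -3 - 96 = -99$)
$\left(x - 1609\right) \left(-2323 - 1078\right) = \left(-99 - 1609\right) \left(-2323 - 1078\right) = \left(-1708\right) \left(-3401\right) = 5808908$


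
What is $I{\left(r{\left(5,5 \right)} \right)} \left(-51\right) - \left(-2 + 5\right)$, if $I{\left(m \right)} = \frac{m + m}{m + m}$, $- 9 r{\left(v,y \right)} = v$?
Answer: $-54$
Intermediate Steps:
$r{\left(v,y \right)} = - \frac{v}{9}$
$I{\left(m \right)} = 1$ ($I{\left(m \right)} = \frac{2 m}{2 m} = 2 m \frac{1}{2 m} = 1$)
$I{\left(r{\left(5,5 \right)} \right)} \left(-51\right) - \left(-2 + 5\right) = 1 \left(-51\right) - \left(-2 + 5\right) = -51 - 3 = -54$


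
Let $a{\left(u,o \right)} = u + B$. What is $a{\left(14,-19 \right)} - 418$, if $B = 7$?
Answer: $-397$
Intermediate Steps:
$a{\left(u,o \right)} = 7 + u$ ($a{\left(u,o \right)} = u + 7 = 7 + u$)
$a{\left(14,-19 \right)} - 418 = \left(7 + 14\right) - 418 = 21 - 418 = -397$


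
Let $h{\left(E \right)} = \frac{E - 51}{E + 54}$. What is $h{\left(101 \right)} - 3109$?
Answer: $- \frac{96369}{31} \approx -3108.7$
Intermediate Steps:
$h{\left(E \right)} = \frac{-51 + E}{54 + E}$
$h{\left(101 \right)} - 3109 = \frac{-51 + 101}{54 + 101} - 3109 = \frac{1}{155} \cdot 50 - 3109 = \frac{10}{31} - 3109 = - \frac{96369}{31}$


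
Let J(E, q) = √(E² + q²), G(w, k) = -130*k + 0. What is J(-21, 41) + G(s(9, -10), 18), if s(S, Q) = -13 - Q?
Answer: -2340 + √2122 ≈ -2293.9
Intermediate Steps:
G(w, k) = -130*k
J(-21, 41) + G(s(9, -10), 18) = √((-21)² + 41²) - 130*18 = √(441 + 1681) - 2340 = √2122 - 2340 = -2340 + √2122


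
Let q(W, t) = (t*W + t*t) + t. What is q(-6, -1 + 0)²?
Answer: 36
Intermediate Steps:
q(W, t) = t + t² + W*t (q(W, t) = (W*t + t²) + t = (t² + W*t) + t = t + t² + W*t)
q(-6, -1 + 0)² = ((-1 + 0)*(1 - 6 + (-1 + 0)))² = (-(1 - 6 - 1))² = (-1*(-6))² = 6² = 36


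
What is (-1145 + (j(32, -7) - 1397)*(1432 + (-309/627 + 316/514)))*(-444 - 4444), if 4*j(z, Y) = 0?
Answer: 47779633207072/4883 ≈ 9.7849e+9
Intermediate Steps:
j(z, Y) = 0 (j(z, Y) = (1/4)*0 = 0)
(-1145 + (j(32, -7) - 1397)*(1432 + (-309/627 + 316/514)))*(-444 - 4444) = (-1145 + (0 - 1397)*(1432 + (-309/627 + 316/514)))*(-444 - 4444) = (-1145 - 1397*(1432 + (-309*1/627 + 316*(1/514))))*(-4888) = (-1145 - 1397*(1432 + (-103/209 + 158/257)))*(-4888) = (-1145 - 1397*(1432 + 6551/53713))*(-4888) = (-1145 - 1397*76923567/53713)*(-4888) = (-1145 - 9769293009/4883)*(-4888) = -9774884044/4883*(-4888) = 47779633207072/4883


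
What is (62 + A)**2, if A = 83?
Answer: 21025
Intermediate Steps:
(62 + A)**2 = (62 + 83)**2 = 145**2 = 21025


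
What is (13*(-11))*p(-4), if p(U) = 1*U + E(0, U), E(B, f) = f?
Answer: 1144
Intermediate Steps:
p(U) = 2*U (p(U) = 1*U + U = U + U = 2*U)
(13*(-11))*p(-4) = (13*(-11))*(2*(-4)) = -143*(-8) = 1144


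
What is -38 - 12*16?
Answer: -230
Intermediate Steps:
-38 - 12*16 = -38 - 192 = -230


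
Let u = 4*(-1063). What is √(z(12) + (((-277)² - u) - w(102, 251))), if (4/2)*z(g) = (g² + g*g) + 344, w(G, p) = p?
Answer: 7*√1654 ≈ 284.69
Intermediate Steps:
u = -4252
z(g) = 172 + g² (z(g) = ((g² + g*g) + 344)/2 = ((g² + g²) + 344)/2 = (2*g² + 344)/2 = (344 + 2*g²)/2 = 172 + g²)
√(z(12) + (((-277)² - u) - w(102, 251))) = √((172 + 12²) + (((-277)² - 1*(-4252)) - 1*251)) = √((172 + 144) + ((76729 + 4252) - 251)) = √(316 + (80981 - 251)) = √(316 + 80730) = √81046 = 7*√1654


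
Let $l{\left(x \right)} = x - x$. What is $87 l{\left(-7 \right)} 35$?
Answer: $0$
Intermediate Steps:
$l{\left(x \right)} = 0$
$87 l{\left(-7 \right)} 35 = 87 \cdot 0 \cdot 35 = 0 \cdot 35 = 0$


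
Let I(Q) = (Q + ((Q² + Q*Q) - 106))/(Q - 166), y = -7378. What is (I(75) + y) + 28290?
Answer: 145521/7 ≈ 20789.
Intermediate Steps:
I(Q) = (-106 + Q + 2*Q²)/(-166 + Q) (I(Q) = (Q + ((Q² + Q²) - 106))/(-166 + Q) = (Q + (2*Q² - 106))/(-166 + Q) = (Q + (-106 + 2*Q²))/(-166 + Q) = (-106 + Q + 2*Q²)/(-166 + Q))
(I(75) + y) + 28290 = ((-106 + 75 + 2*75²)/(-166 + 75) - 7378) + 28290 = ((-106 + 75 + 2*5625)/(-91) - 7378) + 28290 = (-(-106 + 75 + 11250)/91 - 7378) + 28290 = (-1/91*11219 - 7378) + 28290 = (-863/7 - 7378) + 28290 = -52509/7 + 28290 = 145521/7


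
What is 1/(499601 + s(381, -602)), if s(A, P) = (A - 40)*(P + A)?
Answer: 1/424240 ≈ 2.3572e-6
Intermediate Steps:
s(A, P) = (-40 + A)*(A + P)
1/(499601 + s(381, -602)) = 1/(499601 + (381² - 40*381 - 40*(-602) + 381*(-602))) = 1/(499601 + (145161 - 15240 + 24080 - 229362)) = 1/(499601 - 75361) = 1/424240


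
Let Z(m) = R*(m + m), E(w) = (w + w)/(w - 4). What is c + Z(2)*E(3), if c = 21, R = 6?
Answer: -123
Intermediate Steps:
E(w) = 2*w/(-4 + w) (E(w) = (2*w)/(-4 + w) = 2*w/(-4 + w))
Z(m) = 12*m (Z(m) = 6*(m + m) = 6*(2*m) = 12*m)
c + Z(2)*E(3) = 21 + (12*2)*(2*3/(-4 + 3)) = 21 + 24*(2*3/(-1)) = 21 + 24*(2*3*(-1)) = 21 + 24*(-6) = 21 - 144 = -123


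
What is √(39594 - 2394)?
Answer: 20*√93 ≈ 192.87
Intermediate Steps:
√(39594 - 2394) = √37200 = 20*√93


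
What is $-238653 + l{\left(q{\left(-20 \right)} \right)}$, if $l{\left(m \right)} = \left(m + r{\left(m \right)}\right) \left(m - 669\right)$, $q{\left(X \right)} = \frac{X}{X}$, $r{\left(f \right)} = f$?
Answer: $-239989$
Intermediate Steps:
$q{\left(X \right)} = 1$
$l{\left(m \right)} = 2 m \left(-669 + m\right)$ ($l{\left(m \right)} = \left(m + m\right) \left(m - 669\right) = 2 m \left(-669 + m\right)$)
$-238653 + l{\left(q{\left(-20 \right)} \right)} = -238653 + 2 \cdot 1 \left(-669 + 1\right) = -238653 + 2 \cdot 1 \left(-668\right) = -238653 - 1336 = -239989$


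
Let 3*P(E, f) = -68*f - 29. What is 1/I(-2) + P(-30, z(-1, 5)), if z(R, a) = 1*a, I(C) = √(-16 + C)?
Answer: -123 - I*√2/6 ≈ -123.0 - 0.2357*I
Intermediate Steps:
z(R, a) = a
P(E, f) = -29/3 - 68*f/3 (P(E, f) = (-68*f - 29)/3 = (-29 - 68*f)/3 = -29/3 - 68*f/3)
1/I(-2) + P(-30, z(-1, 5)) = 1/(√(-16 - 2)) + (-29/3 - 68/3*5) = 1/(√(-18)) + (-29/3 - 340/3) = 1/(3*I*√2) - 123 = -I*√2/6 - 123 = -123 - I*√2/6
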